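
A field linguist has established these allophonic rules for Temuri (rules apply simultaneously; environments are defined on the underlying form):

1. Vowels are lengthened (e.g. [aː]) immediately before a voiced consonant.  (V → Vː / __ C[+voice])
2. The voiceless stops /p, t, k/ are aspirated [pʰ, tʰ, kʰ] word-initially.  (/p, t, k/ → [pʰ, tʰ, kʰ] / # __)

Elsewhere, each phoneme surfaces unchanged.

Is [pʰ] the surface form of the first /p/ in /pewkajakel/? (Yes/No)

Yes

Rule 2 applies to /p/ (word-initial: word-initially) → [pʰ].
The actual realization is [pʰ], which matches [pʰ].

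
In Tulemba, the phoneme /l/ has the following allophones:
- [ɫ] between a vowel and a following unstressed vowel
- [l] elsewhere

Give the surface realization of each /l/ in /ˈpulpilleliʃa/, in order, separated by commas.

Occurrence 1 (position 3): no conditioning environment matches → elsewhere allophone [l].
Occurrence 2 (position 6): no conditioning environment matches → elsewhere allophone [l].
Occurrence 3 (position 7): no conditioning environment matches → elsewhere allophone [l].
Occurrence 4 (position 9): between a vowel and a following unstressed vowel → [ɫ].

[l], [l], [l], [ɫ]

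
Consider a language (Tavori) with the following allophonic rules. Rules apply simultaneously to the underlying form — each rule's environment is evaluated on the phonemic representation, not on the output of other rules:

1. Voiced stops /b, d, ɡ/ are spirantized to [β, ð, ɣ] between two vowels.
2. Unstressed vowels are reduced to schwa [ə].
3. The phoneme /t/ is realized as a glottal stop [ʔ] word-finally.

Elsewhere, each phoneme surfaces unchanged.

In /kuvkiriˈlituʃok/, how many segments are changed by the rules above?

5

Segments that undergo a rule: /u/ → [ə] (rule 2); /i/ → [ə] (rule 2); /i/ → [ə] (rule 2); /u/ → [ə] (rule 2); /o/ → [ə] (rule 2).
All other segments surface unchanged.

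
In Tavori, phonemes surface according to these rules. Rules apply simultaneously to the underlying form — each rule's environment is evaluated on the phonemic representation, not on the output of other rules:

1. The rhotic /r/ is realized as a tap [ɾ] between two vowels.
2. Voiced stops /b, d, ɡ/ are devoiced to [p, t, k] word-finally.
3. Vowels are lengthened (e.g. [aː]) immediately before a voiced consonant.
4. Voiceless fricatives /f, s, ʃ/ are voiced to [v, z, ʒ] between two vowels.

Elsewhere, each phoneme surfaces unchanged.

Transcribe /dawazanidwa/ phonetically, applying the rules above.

/d/ (word-initial): rule 2 targets it, but not word-finally → unchanged [d].
Rule 3 applies to /a/ (between /d/ and /w/: before a voiced consonant) → [aː].
/a/ (between /w/ and /z/): before a voiced consonant, so rule 3 applies → [aː].
/a/ — between /z/ and /n/, before a voiced consonant — surfaces as [aː] (rule 3).
/i/ (between /n/ and /d/) occurs before a voiced consonant → [iː] by rule 3.
/d/ — between /i/ and /w/; rule 2 does not apply here → [d].
/a/ (word-final) is in the target of rule 3 but the environment (before a voiced consonant) is not met → [a].

[daːwaːzaːniːdwa]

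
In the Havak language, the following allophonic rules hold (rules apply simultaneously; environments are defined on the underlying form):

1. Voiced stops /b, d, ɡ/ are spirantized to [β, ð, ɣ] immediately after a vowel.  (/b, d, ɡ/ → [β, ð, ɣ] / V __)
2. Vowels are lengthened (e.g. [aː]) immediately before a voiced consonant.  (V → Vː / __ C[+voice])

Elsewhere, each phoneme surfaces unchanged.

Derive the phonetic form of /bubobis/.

[buːβoːβis]

/b/ (word-initial) fails the environment for rule 1, so it stays [b].
/u/ (between /b/ and /b/) occurs before a voiced consonant → [uː] by rule 2.
/b/ (between /u/ and /o/): immediately after a vowel, so rule 1 applies → [β].
/o/ (between /b/ and /b/): before a voiced consonant, so rule 2 applies → [oː].
/b/ — between /o/ and /i/, immediately after a vowel — surfaces as [β] (rule 1).
/i/ (between /b/ and /s/): rule 2 targets it, but not before a voiced consonant → unchanged [i].
/s/ (word-final) is unaffected → [s].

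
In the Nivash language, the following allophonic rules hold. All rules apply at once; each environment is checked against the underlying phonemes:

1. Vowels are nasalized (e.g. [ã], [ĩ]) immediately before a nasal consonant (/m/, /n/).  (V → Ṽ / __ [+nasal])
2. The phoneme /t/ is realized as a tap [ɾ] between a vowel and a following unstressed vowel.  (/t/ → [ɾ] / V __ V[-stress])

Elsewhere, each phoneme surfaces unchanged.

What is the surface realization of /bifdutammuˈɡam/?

/i/ (between /b/ and /f/) is in the target of rule 1 but the environment (before a nasal consonant) is not met → [i].
/u/ — between /d/ and /t/; rule 1 does not apply here → [u].
/t/ (between /u/ and /a/) occurs between a vowel and a following unstressed vowel → [ɾ] by rule 2.
/a/ (between /t/ and /m/) occurs before a nasal consonant → [ã] by rule 1.
/u/ — between /m/ and /ɡ/; rule 1 does not apply here → [u].
/a/ — between /ɡ/ and /m/, before a nasal consonant — surfaces as [ã] (rule 1).

[bifduɾãmmuˈɡãm]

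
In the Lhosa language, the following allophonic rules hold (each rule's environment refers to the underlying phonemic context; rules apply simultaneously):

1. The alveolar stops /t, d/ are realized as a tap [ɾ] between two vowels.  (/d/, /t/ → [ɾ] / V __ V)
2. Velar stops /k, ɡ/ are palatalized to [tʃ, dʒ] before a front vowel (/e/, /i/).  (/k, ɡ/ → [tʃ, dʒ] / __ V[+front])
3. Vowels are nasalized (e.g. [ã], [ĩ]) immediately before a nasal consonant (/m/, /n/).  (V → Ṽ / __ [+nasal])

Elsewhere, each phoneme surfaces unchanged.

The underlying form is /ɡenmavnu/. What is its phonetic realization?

[dʒẽnmavnu]

/ɡ/ (word-initial): before a front vowel, so rule 2 applies → [dʒ].
/e/ meets the environment for rule 3 (before a nasal consonant) → [ẽ].
/a/ (between /m/ and /v/) is in the target of rule 3 but the environment (before a nasal consonant) is not met → [a].
/u/ (word-final): rule 3 targets it, but not before a nasal consonant → unchanged [u].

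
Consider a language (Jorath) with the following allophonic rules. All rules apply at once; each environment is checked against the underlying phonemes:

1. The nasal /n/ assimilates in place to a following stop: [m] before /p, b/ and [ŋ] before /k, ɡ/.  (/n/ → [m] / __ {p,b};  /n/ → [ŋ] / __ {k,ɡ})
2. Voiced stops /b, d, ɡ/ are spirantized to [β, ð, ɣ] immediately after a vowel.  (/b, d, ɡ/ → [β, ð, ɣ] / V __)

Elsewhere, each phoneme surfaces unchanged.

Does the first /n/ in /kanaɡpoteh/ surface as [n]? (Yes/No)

/n/ — between /a/ and /a/; rule 1 does not apply here → [n].
The actual realization is [n], which matches [n].

Yes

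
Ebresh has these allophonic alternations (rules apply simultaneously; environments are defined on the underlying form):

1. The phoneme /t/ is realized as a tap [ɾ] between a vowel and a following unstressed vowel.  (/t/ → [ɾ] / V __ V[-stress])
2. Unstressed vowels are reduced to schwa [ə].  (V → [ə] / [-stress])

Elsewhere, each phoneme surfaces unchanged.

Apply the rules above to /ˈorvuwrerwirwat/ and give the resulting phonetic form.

[ˈorvəwrərwərwət]

/o/ (word-initial): rule 2 targets it, but not in an unstressed syllable → unchanged [o].
/r/ stays [r].
/v/ stays [v].
/u/ (between /v/ and /w/): in an unstressed syllable, so rule 2 applies → [ə].
/w/ (between /u/ and /r/): no rule targets it → [w].
/r/ stays [r].
/e/ — between /r/ and /r/, in an unstressed syllable — surfaces as [ə] (rule 2).
/r/ — not in any rule's target class → [r].
/w/ (between /r/ and /i/): no rule targets it → [w].
/i/ (between /w/ and /r/) occurs in an unstressed syllable → [ə] by rule 2.
/r/ — not in any rule's target class → [r].
/w/ — not in any rule's target class → [w].
Rule 2 applies to /a/ (between /w/ and /t/: in an unstressed syllable) → [ə].
/t/ (word-final): rule 1 targets it, but not between a vowel and a following unstressed vowel → unchanged [t].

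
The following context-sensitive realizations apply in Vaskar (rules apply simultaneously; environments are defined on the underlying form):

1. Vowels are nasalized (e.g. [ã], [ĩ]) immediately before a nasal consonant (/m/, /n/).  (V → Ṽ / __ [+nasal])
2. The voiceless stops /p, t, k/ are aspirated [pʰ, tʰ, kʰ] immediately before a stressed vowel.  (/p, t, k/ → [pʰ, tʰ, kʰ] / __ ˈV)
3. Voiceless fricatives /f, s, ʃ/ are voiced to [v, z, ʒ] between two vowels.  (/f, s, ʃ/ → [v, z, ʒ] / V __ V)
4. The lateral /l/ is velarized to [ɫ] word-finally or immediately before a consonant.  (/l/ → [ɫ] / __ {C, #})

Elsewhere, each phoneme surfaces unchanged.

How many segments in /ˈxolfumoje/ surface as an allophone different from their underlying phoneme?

2

Segments that undergo a rule: /l/ → [ɫ] (rule 4); /u/ → [ũ] (rule 1).
All other segments surface unchanged.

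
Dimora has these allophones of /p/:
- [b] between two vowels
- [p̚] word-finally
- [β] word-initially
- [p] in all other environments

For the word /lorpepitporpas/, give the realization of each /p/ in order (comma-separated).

[p], [b], [p], [p]

Occurrence 1 (position 4): no conditioning environment matches → elsewhere allophone [p].
Occurrence 2 (position 6): between two vowels → [b].
Occurrence 3 (position 9): no conditioning environment matches → elsewhere allophone [p].
Occurrence 4 (position 12): no conditioning environment matches → elsewhere allophone [p].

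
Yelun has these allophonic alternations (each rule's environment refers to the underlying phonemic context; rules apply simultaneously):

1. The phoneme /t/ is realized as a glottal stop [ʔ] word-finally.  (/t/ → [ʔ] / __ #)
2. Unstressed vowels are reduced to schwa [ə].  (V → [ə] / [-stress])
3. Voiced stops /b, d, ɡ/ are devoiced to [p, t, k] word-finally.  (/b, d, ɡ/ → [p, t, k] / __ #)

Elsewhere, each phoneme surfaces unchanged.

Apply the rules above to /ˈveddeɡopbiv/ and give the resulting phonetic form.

[ˈveddəɡəpbəv]

/v/ stays [v].
/e/ — between /v/ and /d/; rule 2 does not apply here → [e].
/d/ — between /e/ and /d/; rule 3 does not apply here → [d].
/d/ (between /d/ and /e/) fails the environment for rule 3, so it stays [d].
/e/ meets the environment for rule 2 (in an unstressed syllable) → [ə].
/ɡ/ — between /e/ and /o/; rule 3 does not apply here → [ɡ].
/o/ (between /ɡ/ and /p/): in an unstressed syllable, so rule 2 applies → [ə].
/p/ (between /o/ and /b/): no rule targets it → [p].
/b/ — between /p/ and /i/; rule 3 does not apply here → [b].
/i/ — between /b/ and /v/, in an unstressed syllable — surfaces as [ə] (rule 2).
/v/ (word-final): no rule targets it → [v].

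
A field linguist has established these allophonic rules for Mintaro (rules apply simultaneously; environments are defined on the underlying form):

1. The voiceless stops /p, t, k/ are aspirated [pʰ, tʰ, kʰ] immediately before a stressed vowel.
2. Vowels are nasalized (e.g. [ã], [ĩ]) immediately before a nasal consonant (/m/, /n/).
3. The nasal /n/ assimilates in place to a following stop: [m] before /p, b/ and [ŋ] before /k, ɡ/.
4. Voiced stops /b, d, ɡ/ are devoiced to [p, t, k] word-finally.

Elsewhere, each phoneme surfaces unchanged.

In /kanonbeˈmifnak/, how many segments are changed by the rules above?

Segments that undergo a rule: /a/ → [ã] (rule 2); /o/ → [õ] (rule 2); /n/ → [m] (rule 3); /e/ → [ẽ] (rule 2).
All other segments surface unchanged.

4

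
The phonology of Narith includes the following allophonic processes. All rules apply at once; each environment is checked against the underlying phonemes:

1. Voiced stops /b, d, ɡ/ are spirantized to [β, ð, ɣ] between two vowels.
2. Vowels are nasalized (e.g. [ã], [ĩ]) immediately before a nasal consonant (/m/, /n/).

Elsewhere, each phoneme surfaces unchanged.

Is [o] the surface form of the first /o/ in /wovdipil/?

/o/ (between /w/ and /v/): rule 2 targets it, but not before a nasal consonant → unchanged [o].
The actual realization is [o], which matches [o].

Yes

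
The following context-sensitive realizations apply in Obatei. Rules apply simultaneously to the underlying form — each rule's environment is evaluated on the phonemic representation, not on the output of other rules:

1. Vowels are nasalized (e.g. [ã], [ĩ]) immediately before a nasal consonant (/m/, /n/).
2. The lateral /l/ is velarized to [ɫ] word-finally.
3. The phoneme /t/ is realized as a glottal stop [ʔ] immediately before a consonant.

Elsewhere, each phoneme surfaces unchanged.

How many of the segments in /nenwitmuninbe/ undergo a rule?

4

Segments that undergo a rule: /e/ → [ẽ] (rule 1); /t/ → [ʔ] (rule 3); /u/ → [ũ] (rule 1); /i/ → [ĩ] (rule 1).
All other segments surface unchanged.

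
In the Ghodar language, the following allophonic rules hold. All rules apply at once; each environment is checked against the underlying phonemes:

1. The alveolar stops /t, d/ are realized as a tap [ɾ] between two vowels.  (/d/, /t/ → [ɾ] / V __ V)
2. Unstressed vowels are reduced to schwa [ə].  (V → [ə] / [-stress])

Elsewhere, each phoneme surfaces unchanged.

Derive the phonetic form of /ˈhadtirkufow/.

/h/ (word-initial) is unaffected → [h].
/a/ (between /h/ and /d/): rule 2 targets it, but not in an unstressed syllable → unchanged [a].
/d/ (between /a/ and /t/): rule 1 targets it, but not between two vowels → unchanged [d].
/t/ — between /d/ and /i/; rule 1 does not apply here → [t].
/i/ (between /t/ and /r/) occurs in an unstressed syllable → [ə] by rule 2.
/r/ stays [r].
/k/ — not in any rule's target class → [k].
/u/ meets the environment for rule 2 (in an unstressed syllable) → [ə].
/f/ (between /u/ and /o/): no rule targets it → [f].
/o/ meets the environment for rule 2 (in an unstressed syllable) → [ə].
/w/ (word-final) is unaffected → [w].

[ˈhadtərkəfəw]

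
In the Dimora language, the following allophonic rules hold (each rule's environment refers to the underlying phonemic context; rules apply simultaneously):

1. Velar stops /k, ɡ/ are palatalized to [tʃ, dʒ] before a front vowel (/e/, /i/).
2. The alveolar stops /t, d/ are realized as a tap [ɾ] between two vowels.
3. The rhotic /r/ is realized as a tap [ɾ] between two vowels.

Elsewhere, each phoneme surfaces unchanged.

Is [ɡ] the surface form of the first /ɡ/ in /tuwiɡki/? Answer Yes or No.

Yes

/ɡ/ (between /i/ and /k/) fails the environment for rule 1, so it stays [ɡ].
The actual realization is [ɡ], which matches [ɡ].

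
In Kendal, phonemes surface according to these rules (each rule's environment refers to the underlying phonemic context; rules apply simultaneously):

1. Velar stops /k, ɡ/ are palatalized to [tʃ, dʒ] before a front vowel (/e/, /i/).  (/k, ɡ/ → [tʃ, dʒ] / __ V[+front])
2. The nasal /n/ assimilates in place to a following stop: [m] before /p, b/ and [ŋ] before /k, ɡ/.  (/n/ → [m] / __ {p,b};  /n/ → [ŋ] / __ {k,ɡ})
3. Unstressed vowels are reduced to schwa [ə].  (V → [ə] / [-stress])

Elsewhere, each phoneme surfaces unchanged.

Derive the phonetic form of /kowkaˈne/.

/k/ (word-initial) fails the environment for rule 1, so it stays [k].
/o/ (between /k/ and /w/) occurs in an unstressed syllable → [ə] by rule 3.
/w/ stays [w].
/k/ — between /w/ and /a/; rule 1 does not apply here → [k].
Rule 3 applies to /a/ (between /k/ and /n/: in an unstressed syllable) → [ə].
/n/ (between /a/ and /e/) is in the target of rule 2 but the environment (before a labial or velar stop) is not met → [n].
/e/ (word-final) is in the target of rule 3 but the environment (in an unstressed syllable) is not met → [e].

[kəwkəˈne]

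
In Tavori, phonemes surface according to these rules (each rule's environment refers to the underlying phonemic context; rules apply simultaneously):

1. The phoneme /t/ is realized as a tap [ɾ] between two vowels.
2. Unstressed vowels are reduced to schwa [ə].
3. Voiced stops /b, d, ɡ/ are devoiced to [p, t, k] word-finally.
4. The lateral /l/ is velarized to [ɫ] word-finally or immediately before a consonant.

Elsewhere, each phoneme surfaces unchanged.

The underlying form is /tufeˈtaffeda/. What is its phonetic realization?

[təfəˈɾaffədə]

/t/ (word-initial): rule 1 targets it, but not between two vowels → unchanged [t].
Rule 2 applies to /u/ (between /t/ and /f/: in an unstressed syllable) → [ə].
Rule 2 applies to /e/ (between /f/ and /t/: in an unstressed syllable) → [ə].
Rule 1 applies to /t/ (between /e/ and /a/: between two vowels) → [ɾ].
/a/ (between /t/ and /f/) fails the environment for rule 2, so it stays [a].
/e/ (between /f/ and /d/) occurs in an unstressed syllable → [ə] by rule 2.
/d/ — between /e/ and /a/; rule 3 does not apply here → [d].
/a/ (word-final): in an unstressed syllable, so rule 2 applies → [ə].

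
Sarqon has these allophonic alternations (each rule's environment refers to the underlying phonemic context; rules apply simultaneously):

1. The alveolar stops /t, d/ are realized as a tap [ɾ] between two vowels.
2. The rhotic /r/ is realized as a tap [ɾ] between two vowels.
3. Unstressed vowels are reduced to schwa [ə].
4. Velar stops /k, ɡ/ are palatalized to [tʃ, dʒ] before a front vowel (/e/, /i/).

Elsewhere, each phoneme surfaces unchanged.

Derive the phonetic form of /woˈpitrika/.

[wəˈpitrəkə]

/w/ stays [w].
/o/ (between /w/ and /p/) occurs in an unstressed syllable → [ə] by rule 3.
/p/ — not in any rule's target class → [p].
/i/ — between /p/ and /t/; rule 3 does not apply here → [i].
/t/ — between /i/ and /r/; rule 1 does not apply here → [t].
/r/ (between /t/ and /i/) fails the environment for rule 2, so it stays [r].
/i/ meets the environment for rule 3 (in an unstressed syllable) → [ə].
/k/ (between /i/ and /a/): rule 4 targets it, but not before a front vowel → unchanged [k].
/a/ (word-final) occurs in an unstressed syllable → [ə] by rule 3.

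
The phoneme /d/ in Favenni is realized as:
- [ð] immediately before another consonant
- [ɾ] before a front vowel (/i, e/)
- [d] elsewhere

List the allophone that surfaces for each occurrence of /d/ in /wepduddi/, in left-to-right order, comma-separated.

[d], [ð], [ɾ]

Occurrence 1 (position 4): no conditioning environment matches → elsewhere allophone [d].
Occurrence 2 (position 6): immediately before another consonant → [ð].
Occurrence 3 (position 7): before a front vowel (/i, e/) → [ɾ].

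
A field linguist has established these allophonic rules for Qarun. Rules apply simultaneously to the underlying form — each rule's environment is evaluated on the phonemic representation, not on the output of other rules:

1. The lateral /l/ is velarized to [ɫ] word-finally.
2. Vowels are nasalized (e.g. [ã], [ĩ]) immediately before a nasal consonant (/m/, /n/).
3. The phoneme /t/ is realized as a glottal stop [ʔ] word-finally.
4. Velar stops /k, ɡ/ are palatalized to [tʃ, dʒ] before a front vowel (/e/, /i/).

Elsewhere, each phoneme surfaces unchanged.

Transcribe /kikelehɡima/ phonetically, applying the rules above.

/k/ meets the environment for rule 4 (before a front vowel) → [tʃ].
/i/ — between /k/ and /k/; rule 2 does not apply here → [i].
/k/ meets the environment for rule 4 (before a front vowel) → [tʃ].
/e/ (between /k/ and /l/) fails the environment for rule 2, so it stays [e].
/l/ (between /e/ and /e/) is in the target of rule 1 but the environment (word-finally) is not met → [l].
/e/ (between /l/ and /h/) fails the environment for rule 2, so it stays [e].
/h/ (between /e/ and /ɡ/): no rule targets it → [h].
Rule 4 applies to /ɡ/ (between /h/ and /i/: before a front vowel) → [dʒ].
/i/ meets the environment for rule 2 (before a nasal consonant) → [ĩ].
/m/ — not in any rule's target class → [m].
/a/ (word-final) fails the environment for rule 2, so it stays [a].

[tʃitʃelehdʒĩma]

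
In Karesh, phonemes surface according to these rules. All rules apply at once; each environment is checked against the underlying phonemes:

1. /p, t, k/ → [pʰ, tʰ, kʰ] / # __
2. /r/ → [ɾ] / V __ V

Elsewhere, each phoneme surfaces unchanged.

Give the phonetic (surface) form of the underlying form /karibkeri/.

[kʰaɾibkeɾi]

Rule 1 applies to /k/ (word-initial: word-initially) → [kʰ].
/a/ (between /k/ and /r/) is unaffected → [a].
/r/ (between /a/ and /i/): between two vowels, so rule 2 applies → [ɾ].
/i/ (between /r/ and /b/): no rule targets it → [i].
/b/ (between /i/ and /k/) is unaffected → [b].
/k/ (between /b/ and /e/): rule 1 targets it, but not word-initially → unchanged [k].
/e/ stays [e].
Rule 2 applies to /r/ (between /e/ and /i/: between two vowels) → [ɾ].
/i/ (word-final): no rule targets it → [i].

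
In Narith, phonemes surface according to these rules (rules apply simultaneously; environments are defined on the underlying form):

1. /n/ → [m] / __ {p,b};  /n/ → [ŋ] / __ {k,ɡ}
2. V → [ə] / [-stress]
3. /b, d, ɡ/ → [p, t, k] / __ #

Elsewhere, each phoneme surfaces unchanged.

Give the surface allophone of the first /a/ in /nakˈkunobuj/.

[ə]

/a/ (between /n/ and /k/) occurs in an unstressed syllable → [ə] by rule 2.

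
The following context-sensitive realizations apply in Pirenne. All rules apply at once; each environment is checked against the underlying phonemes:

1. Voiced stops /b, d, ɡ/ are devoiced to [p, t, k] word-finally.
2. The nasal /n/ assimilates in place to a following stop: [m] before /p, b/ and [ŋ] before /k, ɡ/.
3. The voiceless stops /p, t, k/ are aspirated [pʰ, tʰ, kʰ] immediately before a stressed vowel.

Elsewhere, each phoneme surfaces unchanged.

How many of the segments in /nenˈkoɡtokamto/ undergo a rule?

2

Segments that undergo a rule: /n/ → [ŋ] (rule 2); /k/ → [kʰ] (rule 3).
All other segments surface unchanged.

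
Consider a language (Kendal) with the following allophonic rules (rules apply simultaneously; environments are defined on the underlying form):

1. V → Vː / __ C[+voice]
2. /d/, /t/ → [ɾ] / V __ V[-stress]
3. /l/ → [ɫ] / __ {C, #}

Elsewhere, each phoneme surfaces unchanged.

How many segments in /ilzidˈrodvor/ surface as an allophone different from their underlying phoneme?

5

Segments that undergo a rule: /i/ → [iː] (rule 1); /l/ → [ɫ] (rule 3); /i/ → [iː] (rule 1); /o/ → [oː] (rule 1); /o/ → [oː] (rule 1).
All other segments surface unchanged.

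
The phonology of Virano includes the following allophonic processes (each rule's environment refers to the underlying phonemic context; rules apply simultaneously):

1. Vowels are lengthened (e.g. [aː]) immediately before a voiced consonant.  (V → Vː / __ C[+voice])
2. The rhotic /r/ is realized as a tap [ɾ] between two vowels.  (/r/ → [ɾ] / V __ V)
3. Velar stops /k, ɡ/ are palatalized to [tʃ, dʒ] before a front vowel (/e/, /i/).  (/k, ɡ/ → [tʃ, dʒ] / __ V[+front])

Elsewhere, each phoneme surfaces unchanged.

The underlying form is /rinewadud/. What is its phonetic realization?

/r/ (word-initial) is in the target of rule 2 but the environment (between two vowels) is not met → [r].
/i/ (between /r/ and /n/) occurs before a voiced consonant → [iː] by rule 1.
/n/ (between /i/ and /e/) is unaffected → [n].
/e/ (between /n/ and /w/): before a voiced consonant, so rule 1 applies → [eː].
/w/ — not in any rule's target class → [w].
Rule 1 applies to /a/ (between /w/ and /d/: before a voiced consonant) → [aː].
/d/ — not in any rule's target class → [d].
/u/ — between /d/ and /d/, before a voiced consonant — surfaces as [uː] (rule 1).
/d/ — not in any rule's target class → [d].

[riːneːwaːduːd]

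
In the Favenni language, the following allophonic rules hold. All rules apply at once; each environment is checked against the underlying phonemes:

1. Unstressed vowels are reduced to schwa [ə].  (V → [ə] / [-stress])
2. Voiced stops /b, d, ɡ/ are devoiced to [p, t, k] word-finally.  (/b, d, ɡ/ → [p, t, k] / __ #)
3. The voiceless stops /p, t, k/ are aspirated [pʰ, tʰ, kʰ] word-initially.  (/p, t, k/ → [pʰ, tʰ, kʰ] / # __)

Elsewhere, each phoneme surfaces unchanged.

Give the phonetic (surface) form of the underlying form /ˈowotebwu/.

/o/ (word-initial) is in the target of rule 1 but the environment (in an unstressed syllable) is not met → [o].
/w/ (between /o/ and /o/): no rule targets it → [w].
/o/ — between /w/ and /t/, in an unstressed syllable — surfaces as [ə] (rule 1).
/t/ (between /o/ and /e/) is in the target of rule 3 but the environment (word-initially) is not met → [t].
Rule 1 applies to /e/ (between /t/ and /b/: in an unstressed syllable) → [ə].
/b/ — between /e/ and /w/; rule 2 does not apply here → [b].
/w/ — not in any rule's target class → [w].
/u/ meets the environment for rule 1 (in an unstressed syllable) → [ə].

[ˈowətəbwə]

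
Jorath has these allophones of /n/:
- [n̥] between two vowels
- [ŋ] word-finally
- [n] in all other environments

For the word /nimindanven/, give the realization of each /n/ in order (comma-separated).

Occurrence 1 (position 1): no conditioning environment matches → elsewhere allophone [n].
Occurrence 2 (position 5): no conditioning environment matches → elsewhere allophone [n].
Occurrence 3 (position 8): no conditioning environment matches → elsewhere allophone [n].
Occurrence 4 (position 11): word-finally → [ŋ].

[n], [n], [n], [ŋ]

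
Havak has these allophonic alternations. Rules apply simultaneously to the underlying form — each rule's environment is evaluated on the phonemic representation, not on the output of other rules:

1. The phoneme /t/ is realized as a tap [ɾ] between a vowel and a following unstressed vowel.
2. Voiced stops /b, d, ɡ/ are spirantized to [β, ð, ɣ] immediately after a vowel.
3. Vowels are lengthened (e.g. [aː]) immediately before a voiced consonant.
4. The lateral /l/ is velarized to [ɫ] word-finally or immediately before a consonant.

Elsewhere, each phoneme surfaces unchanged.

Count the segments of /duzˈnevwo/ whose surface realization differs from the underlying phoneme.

Segments that undergo a rule: /u/ → [uː] (rule 3); /e/ → [eː] (rule 3).
All other segments surface unchanged.

2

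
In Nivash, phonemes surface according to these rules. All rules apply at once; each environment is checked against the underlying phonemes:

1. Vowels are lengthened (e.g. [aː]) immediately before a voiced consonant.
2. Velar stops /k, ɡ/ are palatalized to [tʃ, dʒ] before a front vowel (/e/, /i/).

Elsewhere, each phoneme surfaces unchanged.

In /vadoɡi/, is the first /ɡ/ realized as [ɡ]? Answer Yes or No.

No

Rule 2 applies to /ɡ/ (between /o/ and /i/: before a front vowel) → [dʒ].
The actual realization is [dʒ], not [ɡ].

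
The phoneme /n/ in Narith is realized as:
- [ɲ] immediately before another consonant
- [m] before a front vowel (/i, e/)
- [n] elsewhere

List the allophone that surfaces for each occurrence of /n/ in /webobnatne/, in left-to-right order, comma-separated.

Occurrence 1 (position 6): no conditioning environment matches → elsewhere allophone [n].
Occurrence 2 (position 9): before a front vowel (/i, e/) → [m].

[n], [m]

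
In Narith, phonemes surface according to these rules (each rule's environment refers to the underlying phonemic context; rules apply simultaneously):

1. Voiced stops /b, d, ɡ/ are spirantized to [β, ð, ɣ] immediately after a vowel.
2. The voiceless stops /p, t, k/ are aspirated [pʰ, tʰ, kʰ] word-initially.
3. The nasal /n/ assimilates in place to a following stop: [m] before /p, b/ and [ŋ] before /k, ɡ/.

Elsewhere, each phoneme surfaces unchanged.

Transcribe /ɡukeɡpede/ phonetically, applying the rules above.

[ɡukeɣpeðe]

/ɡ/ (word-initial): rule 1 targets it, but not immediately after a vowel → unchanged [ɡ].
/k/ — between /u/ and /e/; rule 2 does not apply here → [k].
/ɡ/ meets the environment for rule 1 (immediately after a vowel) → [ɣ].
/p/ — between /ɡ/ and /e/; rule 2 does not apply here → [p].
Rule 1 applies to /d/ (between /e/ and /e/: immediately after a vowel) → [ð].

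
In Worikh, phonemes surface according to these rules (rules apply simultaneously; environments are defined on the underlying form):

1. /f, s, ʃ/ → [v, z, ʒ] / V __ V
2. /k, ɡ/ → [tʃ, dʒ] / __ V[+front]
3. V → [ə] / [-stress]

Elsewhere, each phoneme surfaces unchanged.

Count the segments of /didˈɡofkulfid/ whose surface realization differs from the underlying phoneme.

3

Segments that undergo a rule: /i/ → [ə] (rule 3); /u/ → [ə] (rule 3); /i/ → [ə] (rule 3).
All other segments surface unchanged.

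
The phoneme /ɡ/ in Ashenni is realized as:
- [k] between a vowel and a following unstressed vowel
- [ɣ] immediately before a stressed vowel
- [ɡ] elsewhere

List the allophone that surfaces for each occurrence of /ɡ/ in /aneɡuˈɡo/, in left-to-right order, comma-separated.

Occurrence 1 (position 4): between a vowel and a following unstressed vowel → [k].
Occurrence 2 (position 6): immediately before a stressed vowel → [ɣ].

[k], [ɣ]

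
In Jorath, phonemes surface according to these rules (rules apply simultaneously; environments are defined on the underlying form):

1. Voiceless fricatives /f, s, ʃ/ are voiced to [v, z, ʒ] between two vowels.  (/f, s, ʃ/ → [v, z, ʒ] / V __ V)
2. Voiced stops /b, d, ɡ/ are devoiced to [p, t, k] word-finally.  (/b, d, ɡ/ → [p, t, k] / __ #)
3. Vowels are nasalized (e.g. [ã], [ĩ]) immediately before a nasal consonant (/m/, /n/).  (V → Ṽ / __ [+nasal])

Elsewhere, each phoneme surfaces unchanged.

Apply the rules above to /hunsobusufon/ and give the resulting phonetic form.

/h/ (word-initial) is unaffected → [h].
/u/ — between /h/ and /n/, before a nasal consonant — surfaces as [ũ] (rule 3).
/n/ stays [n].
/s/ (between /n/ and /o/) is in the target of rule 1 but the environment (between two vowels) is not met → [s].
/o/ — between /s/ and /b/; rule 3 does not apply here → [o].
/b/ (between /o/ and /u/) is in the target of rule 2 but the environment (word-finally) is not met → [b].
/u/ (between /b/ and /s/) is in the target of rule 3 but the environment (before a nasal consonant) is not met → [u].
/s/ — between /u/ and /u/, between two vowels — surfaces as [z] (rule 1).
/u/ (between /s/ and /f/) is in the target of rule 3 but the environment (before a nasal consonant) is not met → [u].
/f/ (between /u/ and /o/): between two vowels, so rule 1 applies → [v].
Rule 3 applies to /o/ (between /f/ and /n/: before a nasal consonant) → [õ].
/n/ — not in any rule's target class → [n].

[hũnsobuzuvõn]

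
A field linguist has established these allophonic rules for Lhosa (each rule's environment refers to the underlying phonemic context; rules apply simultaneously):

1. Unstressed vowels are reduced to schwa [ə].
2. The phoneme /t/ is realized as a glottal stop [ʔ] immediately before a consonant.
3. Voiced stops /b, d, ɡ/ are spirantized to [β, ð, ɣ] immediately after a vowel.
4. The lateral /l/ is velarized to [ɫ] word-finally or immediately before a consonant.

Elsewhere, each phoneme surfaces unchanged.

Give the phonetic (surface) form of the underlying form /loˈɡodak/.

[ləˈɣoðək]

/l/ (word-initial) is in the target of rule 4 but the environment (word-finally or immediately before a consonant) is not met → [l].
/o/ — between /l/ and /ɡ/, in an unstressed syllable — surfaces as [ə] (rule 1).
/ɡ/ — between /o/ and /o/, immediately after a vowel — surfaces as [ɣ] (rule 3).
/o/ (between /ɡ/ and /d/) fails the environment for rule 1, so it stays [o].
/d/ meets the environment for rule 3 (immediately after a vowel) → [ð].
Rule 1 applies to /a/ (between /d/ and /k/: in an unstressed syllable) → [ə].
/k/ — not in any rule's target class → [k].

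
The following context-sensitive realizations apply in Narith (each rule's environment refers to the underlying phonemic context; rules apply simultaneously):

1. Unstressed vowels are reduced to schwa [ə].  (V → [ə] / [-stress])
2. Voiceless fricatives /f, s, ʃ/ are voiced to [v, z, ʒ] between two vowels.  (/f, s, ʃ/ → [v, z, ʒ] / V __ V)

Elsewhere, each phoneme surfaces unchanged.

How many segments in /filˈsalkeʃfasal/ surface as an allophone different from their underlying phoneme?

5

Segments that undergo a rule: /i/ → [ə] (rule 1); /e/ → [ə] (rule 1); /a/ → [ə] (rule 1); /s/ → [z] (rule 2); /a/ → [ə] (rule 1).
All other segments surface unchanged.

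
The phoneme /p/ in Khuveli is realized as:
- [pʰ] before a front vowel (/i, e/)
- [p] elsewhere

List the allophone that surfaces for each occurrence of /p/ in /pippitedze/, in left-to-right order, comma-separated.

[pʰ], [p], [pʰ]

Occurrence 1 (position 1): before a front vowel (/i, e/) → [pʰ].
Occurrence 2 (position 3): no conditioning environment matches → elsewhere allophone [p].
Occurrence 3 (position 4): before a front vowel (/i, e/) → [pʰ].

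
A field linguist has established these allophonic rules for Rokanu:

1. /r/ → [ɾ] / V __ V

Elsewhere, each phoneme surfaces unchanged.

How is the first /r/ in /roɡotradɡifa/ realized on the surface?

/r/ (word-initial) fails the environment for rule 1, so it stays [r].

[r]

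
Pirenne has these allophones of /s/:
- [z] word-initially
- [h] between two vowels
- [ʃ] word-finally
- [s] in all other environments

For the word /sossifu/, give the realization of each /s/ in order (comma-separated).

[z], [s], [s]

Occurrence 1 (position 1): word-initially → [z].
Occurrence 2 (position 3): no conditioning environment matches → elsewhere allophone [s].
Occurrence 3 (position 4): no conditioning environment matches → elsewhere allophone [s].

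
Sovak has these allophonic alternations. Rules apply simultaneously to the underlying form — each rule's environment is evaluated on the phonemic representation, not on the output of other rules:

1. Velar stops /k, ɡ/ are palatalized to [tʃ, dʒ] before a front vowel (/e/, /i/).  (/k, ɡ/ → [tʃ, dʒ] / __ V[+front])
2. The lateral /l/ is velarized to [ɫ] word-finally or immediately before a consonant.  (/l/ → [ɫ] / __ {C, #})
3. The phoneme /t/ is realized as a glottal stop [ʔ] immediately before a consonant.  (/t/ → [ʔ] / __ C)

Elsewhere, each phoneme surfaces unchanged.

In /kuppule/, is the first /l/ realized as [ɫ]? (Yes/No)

No

/l/ (between /u/ and /e/): rule 2 targets it, but not word-finally or immediately before a consonant → unchanged [l].
The actual realization is [l], not [ɫ].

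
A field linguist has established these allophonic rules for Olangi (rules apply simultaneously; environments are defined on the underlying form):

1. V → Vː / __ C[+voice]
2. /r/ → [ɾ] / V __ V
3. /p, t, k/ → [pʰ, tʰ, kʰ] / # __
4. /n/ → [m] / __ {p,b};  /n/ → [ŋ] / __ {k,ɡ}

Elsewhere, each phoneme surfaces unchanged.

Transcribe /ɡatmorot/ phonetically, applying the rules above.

/ɡ/ — not in any rule's target class → [ɡ].
/a/ (between /ɡ/ and /t/) is in the target of rule 1 but the environment (before a voiced consonant) is not met → [a].
/t/ (between /a/ and /m/): rule 3 targets it, but not word-initially → unchanged [t].
/m/ stays [m].
/o/ (between /m/ and /r/): before a voiced consonant, so rule 1 applies → [oː].
/r/ (between /o/ and /o/) occurs between two vowels → [ɾ] by rule 2.
/o/ — between /r/ and /t/; rule 1 does not apply here → [o].
/t/ (word-final) is in the target of rule 3 but the environment (word-initially) is not met → [t].

[ɡatmoːɾot]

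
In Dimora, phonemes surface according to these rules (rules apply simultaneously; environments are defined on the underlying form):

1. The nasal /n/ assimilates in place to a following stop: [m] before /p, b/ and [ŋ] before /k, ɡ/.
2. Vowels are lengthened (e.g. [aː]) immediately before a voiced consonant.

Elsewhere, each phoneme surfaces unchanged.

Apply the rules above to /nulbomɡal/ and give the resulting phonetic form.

/n/ — word-initial; rule 1 does not apply here → [n].
/u/ — between /n/ and /l/, before a voiced consonant — surfaces as [uː] (rule 2).
/o/ — between /b/ and /m/, before a voiced consonant — surfaces as [oː] (rule 2).
/a/ — between /ɡ/ and /l/, before a voiced consonant — surfaces as [aː] (rule 2).

[nuːlboːmɡaːl]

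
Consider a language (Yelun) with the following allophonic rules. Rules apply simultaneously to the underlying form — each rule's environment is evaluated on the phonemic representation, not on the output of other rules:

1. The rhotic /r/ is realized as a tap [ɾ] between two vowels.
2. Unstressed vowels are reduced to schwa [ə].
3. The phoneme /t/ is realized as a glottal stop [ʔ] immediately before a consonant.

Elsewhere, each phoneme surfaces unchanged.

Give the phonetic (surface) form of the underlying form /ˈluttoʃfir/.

/l/ — not in any rule's target class → [l].
/u/ (between /l/ and /t/) is in the target of rule 2 but the environment (in an unstressed syllable) is not met → [u].
/t/ (between /u/ and /t/) occurs immediately before a consonant → [ʔ] by rule 3.
/t/ (between /t/ and /o/) is in the target of rule 3 but the environment (immediately before a consonant) is not met → [t].
/o/ (between /t/ and /ʃ/) occurs in an unstressed syllable → [ə] by rule 2.
/ʃ/ (between /o/ and /f/) is unaffected → [ʃ].
/f/ (between /ʃ/ and /i/): no rule targets it → [f].
/i/ (between /f/ and /r/): in an unstressed syllable, so rule 2 applies → [ə].
/r/ (word-final): rule 1 targets it, but not between two vowels → unchanged [r].

[ˈluʔtəʃfər]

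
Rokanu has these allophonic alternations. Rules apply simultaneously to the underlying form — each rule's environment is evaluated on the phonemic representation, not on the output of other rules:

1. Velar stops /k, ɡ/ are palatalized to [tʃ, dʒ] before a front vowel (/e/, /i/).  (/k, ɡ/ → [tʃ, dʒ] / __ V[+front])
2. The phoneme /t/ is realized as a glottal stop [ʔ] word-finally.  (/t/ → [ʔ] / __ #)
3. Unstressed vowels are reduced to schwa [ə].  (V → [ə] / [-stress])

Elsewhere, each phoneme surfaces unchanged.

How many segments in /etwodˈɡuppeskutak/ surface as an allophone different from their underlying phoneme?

5

Segments that undergo a rule: /e/ → [ə] (rule 3); /o/ → [ə] (rule 3); /e/ → [ə] (rule 3); /u/ → [ə] (rule 3); /a/ → [ə] (rule 3).
All other segments surface unchanged.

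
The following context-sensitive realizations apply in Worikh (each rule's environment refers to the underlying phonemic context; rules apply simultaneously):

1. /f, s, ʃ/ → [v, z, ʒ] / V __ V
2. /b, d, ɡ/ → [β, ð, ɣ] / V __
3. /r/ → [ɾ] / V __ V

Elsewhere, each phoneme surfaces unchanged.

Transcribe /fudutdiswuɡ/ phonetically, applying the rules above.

/f/ — word-initial; rule 1 does not apply here → [f].
/u/ (between /f/ and /d/) is unaffected → [u].
/d/ (between /u/ and /u/) occurs immediately after a vowel → [ð] by rule 2.
/u/ — not in any rule's target class → [u].
/t/ stays [t].
/d/ (between /t/ and /i/): rule 2 targets it, but not immediately after a vowel → unchanged [d].
/i/ (between /d/ and /s/) is unaffected → [i].
/s/ — between /i/ and /w/; rule 1 does not apply here → [s].
/w/ stays [w].
/u/ stays [u].
/ɡ/ (word-final) occurs immediately after a vowel → [ɣ] by rule 2.

[fuðutdiswuɣ]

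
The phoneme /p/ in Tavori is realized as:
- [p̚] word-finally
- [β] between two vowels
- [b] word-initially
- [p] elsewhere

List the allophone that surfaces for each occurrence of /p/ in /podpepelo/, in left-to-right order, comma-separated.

Occurrence 1 (position 1): word-initially → [b].
Occurrence 2 (position 4): no conditioning environment matches → elsewhere allophone [p].
Occurrence 3 (position 6): between two vowels → [β].

[b], [p], [β]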